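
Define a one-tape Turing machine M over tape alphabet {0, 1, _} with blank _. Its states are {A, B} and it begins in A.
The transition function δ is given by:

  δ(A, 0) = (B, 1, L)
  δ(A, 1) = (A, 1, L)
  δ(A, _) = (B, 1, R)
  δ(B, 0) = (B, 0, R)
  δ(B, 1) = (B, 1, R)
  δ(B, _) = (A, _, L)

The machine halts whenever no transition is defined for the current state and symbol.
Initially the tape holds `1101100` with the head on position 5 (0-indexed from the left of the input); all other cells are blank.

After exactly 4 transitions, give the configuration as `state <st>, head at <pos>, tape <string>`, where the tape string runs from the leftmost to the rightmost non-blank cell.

state B, head at 7, tape 1101110

state=A head=5 tape=11011[0]0_   (A,0)→(B,1,L)
state=B head=4 tape=1101[1]10_   (B,1)→(B,1,R)
state=B head=5 tape=11011[1]0_   (B,1)→(B,1,R)
state=B head=6 tape=110111[0]_   (B,0)→(B,0,R)
state=B head=7 tape=1101110[_]
After 4 steps: state B, head at 7, tape 1101110.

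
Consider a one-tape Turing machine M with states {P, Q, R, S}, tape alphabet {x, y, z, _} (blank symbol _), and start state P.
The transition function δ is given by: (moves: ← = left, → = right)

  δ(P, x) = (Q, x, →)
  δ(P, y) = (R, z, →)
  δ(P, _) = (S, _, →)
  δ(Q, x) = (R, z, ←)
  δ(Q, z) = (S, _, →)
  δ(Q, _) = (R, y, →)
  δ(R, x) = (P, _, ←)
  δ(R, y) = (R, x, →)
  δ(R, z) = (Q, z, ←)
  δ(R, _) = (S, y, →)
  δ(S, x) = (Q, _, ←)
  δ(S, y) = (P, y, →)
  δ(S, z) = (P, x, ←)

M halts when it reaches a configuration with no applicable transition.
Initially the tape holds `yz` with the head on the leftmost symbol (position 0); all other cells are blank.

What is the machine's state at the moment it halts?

S

P | [y]z_   read y → write z, move →, go to R
R | z[z]_   read z → write z, move ←, go to Q
Q | [z]z_   read z → write _, move →, go to S
S | _[z]_   read z → write x, move ←, go to P
P | [_]x_   read _ → write _, move →, go to S
S | _[x]_   read x → write _, move ←, go to Q
Q | [_]__   read _ → write y, move →, go to R
R | y[_]_   read _ → write y, move →, go to S
S | yy[_]
No transition is defined for (S, _); M halts in state S.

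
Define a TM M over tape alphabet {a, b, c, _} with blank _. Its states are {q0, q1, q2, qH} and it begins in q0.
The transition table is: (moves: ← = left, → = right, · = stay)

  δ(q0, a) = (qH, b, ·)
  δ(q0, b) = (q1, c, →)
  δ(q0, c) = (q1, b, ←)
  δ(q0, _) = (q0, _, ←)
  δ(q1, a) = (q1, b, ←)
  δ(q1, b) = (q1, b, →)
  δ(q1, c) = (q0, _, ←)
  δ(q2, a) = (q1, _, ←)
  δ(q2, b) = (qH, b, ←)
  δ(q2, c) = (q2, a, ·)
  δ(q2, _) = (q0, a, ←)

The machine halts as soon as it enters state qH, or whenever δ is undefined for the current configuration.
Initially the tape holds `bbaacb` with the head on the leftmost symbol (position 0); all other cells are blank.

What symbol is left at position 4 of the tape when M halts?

q0 | [b]baacb   read b → write c, move →, go to q1
q1 | c[b]aacb   read b → write b, move →, go to q1
q1 | cb[a]acb   read a → write b, move ←, go to q1
q1 | c[b]bacb   read b → write b, move →, go to q1
q1 | cb[b]acb   read b → write b, move →, go to q1
q1 | cbb[a]cb   read a → write b, move ←, go to q1
q1 | cb[b]bcb   read b → write b, move →, go to q1
q1 | cbb[b]cb   read b → write b, move →, go to q1
q1 | cbbb[c]b   read c → write _, move ←, go to q0
q0 | cbb[b]_b   read b → write c, move →, go to q1
q1 | cbbc[_]b
Cell 4 holds _ when M halts.

_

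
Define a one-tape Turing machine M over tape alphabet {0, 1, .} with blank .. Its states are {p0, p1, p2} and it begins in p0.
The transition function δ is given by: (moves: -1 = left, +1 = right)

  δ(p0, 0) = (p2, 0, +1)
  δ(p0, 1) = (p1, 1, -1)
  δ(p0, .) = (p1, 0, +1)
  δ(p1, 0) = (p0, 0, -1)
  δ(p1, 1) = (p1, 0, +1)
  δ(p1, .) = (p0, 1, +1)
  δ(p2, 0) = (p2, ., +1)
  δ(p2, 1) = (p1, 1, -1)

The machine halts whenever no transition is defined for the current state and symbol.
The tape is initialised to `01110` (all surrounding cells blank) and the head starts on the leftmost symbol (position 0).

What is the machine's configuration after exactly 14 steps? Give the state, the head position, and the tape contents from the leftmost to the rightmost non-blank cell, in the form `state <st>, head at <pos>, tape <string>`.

state p1, head at 4, tape 000000

p0 | .[0]1110   read 0 → write 0, move +1, go to p2
p2 | .0[1]110   read 1 → write 1, move -1, go to p1
p1 | .[0]1110   read 0 → write 0, move -1, go to p0
p0 | [.]01110   read . → write 0, move +1, go to p1
p1 | 0[0]1110   read 0 → write 0, move -1, go to p0
p0 | [0]01110   read 0 → write 0, move +1, go to p2
p2 | 0[0]1110   read 0 → write ., move +1, go to p2
p2 | 0.[1]110   read 1 → write 1, move -1, go to p1
p1 | 0[.]1110   read . → write 1, move +1, go to p0
p0 | 01[1]110   read 1 → write 1, move -1, go to p1
p1 | 0[1]1110   read 1 → write 0, move +1, go to p1
p1 | 00[1]110   read 1 → write 0, move +1, go to p1
p1 | 000[1]10   read 1 → write 0, move +1, go to p1
p1 | 0000[1]0   read 1 → write 0, move +1, go to p1
p1 | 00000[0]
After 14 steps: state p1, head at 4, tape 000000.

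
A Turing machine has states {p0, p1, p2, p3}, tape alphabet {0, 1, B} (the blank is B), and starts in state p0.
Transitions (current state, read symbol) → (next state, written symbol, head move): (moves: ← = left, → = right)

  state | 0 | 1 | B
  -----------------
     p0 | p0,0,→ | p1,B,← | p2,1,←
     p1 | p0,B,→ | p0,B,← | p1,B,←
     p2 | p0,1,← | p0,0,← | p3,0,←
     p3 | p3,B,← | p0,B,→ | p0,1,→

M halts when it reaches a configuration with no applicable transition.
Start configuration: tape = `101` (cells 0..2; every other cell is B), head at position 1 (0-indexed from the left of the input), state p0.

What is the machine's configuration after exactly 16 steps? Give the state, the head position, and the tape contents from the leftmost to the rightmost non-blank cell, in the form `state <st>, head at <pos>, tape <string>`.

p0 | 1[0]1   read 0 → write 0, move →, go to p0
p0 | 10[1]   read 1 → write B, move ←, go to p1
p1 | 1[0]B   read 0 → write B, move →, go to p0
p0 | 1B[B]   read B → write 1, move ←, go to p2
p2 | 1[B]1   read B → write 0, move ←, go to p3
p3 | [1]01   read 1 → write B, move →, go to p0
p0 | B[0]1   read 0 → write 0, move →, go to p0
p0 | B0[1]   read 1 → write B, move ←, go to p1
p1 | B[0]B   read 0 → write B, move →, go to p0
p0 | BB[B]   read B → write 1, move ←, go to p2
p2 | B[B]1   read B → write 0, move ←, go to p3
p3 | [B]01   read B → write 1, move →, go to p0
p0 | 1[0]1   read 0 → write 0, move →, go to p0
p0 | 10[1]   read 1 → write B, move ←, go to p1
p1 | 1[0]B   read 0 → write B, move →, go to p0
p0 | 1B[B]   read B → write 1, move ←, go to p2
p2 | 1[B]1
After 16 steps: state p2, head at 1, tape 1B1.

state p2, head at 1, tape 1B1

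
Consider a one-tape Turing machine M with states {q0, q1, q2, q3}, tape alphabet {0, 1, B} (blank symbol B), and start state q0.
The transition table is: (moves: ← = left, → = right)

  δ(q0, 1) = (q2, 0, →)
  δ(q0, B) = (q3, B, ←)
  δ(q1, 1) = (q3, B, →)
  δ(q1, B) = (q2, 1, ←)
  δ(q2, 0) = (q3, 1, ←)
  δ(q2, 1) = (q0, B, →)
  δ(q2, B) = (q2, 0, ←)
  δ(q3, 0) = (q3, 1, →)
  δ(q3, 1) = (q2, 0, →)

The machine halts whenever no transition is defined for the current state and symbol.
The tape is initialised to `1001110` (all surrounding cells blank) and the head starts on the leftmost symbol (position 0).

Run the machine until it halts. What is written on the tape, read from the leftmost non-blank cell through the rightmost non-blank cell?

state=q0 head=0 tape=[1]001110   (q0,1)→(q2,0,→)
state=q2 head=1 tape=0[0]01110   (q2,0)→(q3,1,←)
state=q3 head=0 tape=[0]101110   (q3,0)→(q3,1,→)
state=q3 head=1 tape=1[1]01110   (q3,1)→(q2,0,→)
state=q2 head=2 tape=10[0]1110   (q2,0)→(q3,1,←)
state=q3 head=1 tape=1[0]11110   (q3,0)→(q3,1,→)
state=q3 head=2 tape=11[1]1110   (q3,1)→(q2,0,→)
state=q2 head=3 tape=110[1]110   (q2,1)→(q0,B,→)
state=q0 head=4 tape=110B[1]10   (q0,1)→(q2,0,→)
state=q2 head=5 tape=110B0[1]0   (q2,1)→(q0,B,→)
state=q0 head=6 tape=110B0B[0]
The non-blank tape span at halt is 110B0B0.

110B0B0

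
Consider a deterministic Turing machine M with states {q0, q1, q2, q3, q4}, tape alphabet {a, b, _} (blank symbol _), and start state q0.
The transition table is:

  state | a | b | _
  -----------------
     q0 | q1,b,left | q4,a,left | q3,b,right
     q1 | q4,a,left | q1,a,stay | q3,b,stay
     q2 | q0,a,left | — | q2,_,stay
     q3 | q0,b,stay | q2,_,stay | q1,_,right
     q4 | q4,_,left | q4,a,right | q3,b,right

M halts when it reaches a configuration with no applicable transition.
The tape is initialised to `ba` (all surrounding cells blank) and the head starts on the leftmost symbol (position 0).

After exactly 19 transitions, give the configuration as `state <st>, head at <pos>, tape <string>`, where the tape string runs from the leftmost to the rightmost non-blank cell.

state=q0 head=0 tape=__[b]a   (q0,b)→(q4,a,left)
state=q4 head=-1 tape=_[_]aa   (q4,_)→(q3,b,right)
state=q3 head=0 tape=_b[a]a   (q3,a)→(q0,b,stay)
state=q0 head=0 tape=_b[b]a   (q0,b)→(q4,a,left)
state=q4 head=-1 tape=_[b]aa   (q4,b)→(q4,a,right)
state=q4 head=0 tape=_a[a]a   (q4,a)→(q4,_,left)
state=q4 head=-1 tape=_[a]_a   (q4,a)→(q4,_,left)
state=q4 head=-2 tape=[_]__a   (q4,_)→(q3,b,right)
state=q3 head=-1 tape=b[_]_a   (q3,_)→(q1,_,right)
state=q1 head=0 tape=b_[_]a   (q1,_)→(q3,b,stay)
state=q3 head=0 tape=b_[b]a   (q3,b)→(q2,_,stay)
state=q2 head=0 tape=b_[_]a   (q2,_)→(q2,_,stay)
state=q2 head=0 tape=b_[_]a   (q2,_)→(q2,_,stay)
state=q2 head=0 tape=b_[_]a   (q2,_)→(q2,_,stay)
state=q2 head=0 tape=b_[_]a   (q2,_)→(q2,_,stay)
state=q2 head=0 tape=b_[_]a   (q2,_)→(q2,_,stay)
state=q2 head=0 tape=b_[_]a   (q2,_)→(q2,_,stay)
state=q2 head=0 tape=b_[_]a   (q2,_)→(q2,_,stay)
state=q2 head=0 tape=b_[_]a   (q2,_)→(q2,_,stay)
state=q2 head=0 tape=b_[_]a
After 19 steps: state q2, head at 0, tape b__a.

state q2, head at 0, tape b__a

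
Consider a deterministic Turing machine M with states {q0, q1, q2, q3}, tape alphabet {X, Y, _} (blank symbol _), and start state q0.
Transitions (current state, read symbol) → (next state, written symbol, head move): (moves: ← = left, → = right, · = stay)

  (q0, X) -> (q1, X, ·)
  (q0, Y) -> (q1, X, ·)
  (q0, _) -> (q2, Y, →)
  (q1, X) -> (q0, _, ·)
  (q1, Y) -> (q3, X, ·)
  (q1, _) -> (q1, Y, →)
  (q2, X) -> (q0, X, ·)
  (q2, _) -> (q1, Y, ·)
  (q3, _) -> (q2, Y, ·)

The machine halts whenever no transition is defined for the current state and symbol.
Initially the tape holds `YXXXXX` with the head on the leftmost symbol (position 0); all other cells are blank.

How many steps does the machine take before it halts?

25

q0 | [Y]XXXXX_   read Y → write X, move ·, go to q1
q1 | [X]XXXXX_   read X → write _, move ·, go to q0
q0 | [_]XXXXX_   read _ → write Y, move →, go to q2
q2 | Y[X]XXXX_   read X → write X, move ·, go to q0
q0 | Y[X]XXXX_   read X → write X, move ·, go to q1
q1 | Y[X]XXXX_   read X → write _, move ·, go to q0
q0 | Y[_]XXXX_   read _ → write Y, move →, go to q2
q2 | YY[X]XXX_   read X → write X, move ·, go to q0
q0 | YY[X]XXX_   read X → write X, move ·, go to q1
q1 | YY[X]XXX_   read X → write _, move ·, go to q0
q0 | YY[_]XXX_   read _ → write Y, move →, go to q2
q2 | YYY[X]XX_   read X → write X, move ·, go to q0
q0 | YYY[X]XX_   read X → write X, move ·, go to q1
q1 | YYY[X]XX_   read X → write _, move ·, go to q0
q0 | YYY[_]XX_   read _ → write Y, move →, go to q2
q2 | YYYY[X]X_   read X → write X, move ·, go to q0
q0 | YYYY[X]X_   read X → write X, move ·, go to q1
q1 | YYYY[X]X_   read X → write _, move ·, go to q0
q0 | YYYY[_]X_   read _ → write Y, move →, go to q2
q2 | YYYYY[X]_   read X → write X, move ·, go to q0
q0 | YYYYY[X]_   read X → write X, move ·, go to q1
q1 | YYYYY[X]_   read X → write _, move ·, go to q0
q0 | YYYYY[_]_   read _ → write Y, move →, go to q2
q2 | YYYYYY[_]   read _ → write Y, move ·, go to q1
q1 | YYYYYY[Y]   read Y → write X, move ·, go to q3
q3 | YYYYYY[X]
M halts after 25 transitions.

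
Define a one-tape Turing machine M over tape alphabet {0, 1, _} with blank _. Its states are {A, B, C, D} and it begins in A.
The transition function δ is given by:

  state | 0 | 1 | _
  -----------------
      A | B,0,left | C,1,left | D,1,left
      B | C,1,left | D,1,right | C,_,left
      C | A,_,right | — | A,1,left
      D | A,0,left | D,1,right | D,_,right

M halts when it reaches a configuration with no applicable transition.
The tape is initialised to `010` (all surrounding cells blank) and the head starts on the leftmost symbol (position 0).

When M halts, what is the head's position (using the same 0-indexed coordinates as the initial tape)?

state=A head=0 tape=____[0]10   (A,0)→(B,0,left)
state=B head=-1 tape=___[_]010   (B,_)→(C,_,left)
state=C head=-2 tape=__[_]_010   (C,_)→(A,1,left)
state=A head=-3 tape=_[_]1_010   (A,_)→(D,1,left)
state=D head=-4 tape=[_]11_010   (D,_)→(D,_,right)
state=D head=-3 tape=_[1]1_010   (D,1)→(D,1,right)
state=D head=-2 tape=_1[1]_010   (D,1)→(D,1,right)
state=D head=-1 tape=_11[_]010   (D,_)→(D,_,right)
state=D head=0 tape=_11_[0]10   (D,0)→(A,0,left)
state=A head=-1 tape=_11[_]010   (A,_)→(D,1,left)
state=D head=-2 tape=_1[1]1010   (D,1)→(D,1,right)
state=D head=-1 tape=_11[1]010   (D,1)→(D,1,right)
state=D head=0 tape=_111[0]10   (D,0)→(A,0,left)
state=A head=-1 tape=_11[1]010   (A,1)→(C,1,left)
state=C head=-2 tape=_1[1]1010
At halt the head is at cell -2.

-2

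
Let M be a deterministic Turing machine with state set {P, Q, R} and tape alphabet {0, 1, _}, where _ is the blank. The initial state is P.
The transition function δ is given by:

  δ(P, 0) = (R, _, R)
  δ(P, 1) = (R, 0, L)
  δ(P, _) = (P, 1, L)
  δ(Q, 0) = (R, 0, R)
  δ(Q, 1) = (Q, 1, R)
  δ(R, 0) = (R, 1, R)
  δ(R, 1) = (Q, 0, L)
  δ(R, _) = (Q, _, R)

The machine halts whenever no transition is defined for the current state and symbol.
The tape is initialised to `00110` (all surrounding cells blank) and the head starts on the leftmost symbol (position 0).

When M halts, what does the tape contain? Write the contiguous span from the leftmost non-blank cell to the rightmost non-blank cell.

state=P head=0 tape=[0]0110__   (P,0)→(R,_,R)
state=R head=1 tape=_[0]110__   (R,0)→(R,1,R)
state=R head=2 tape=_1[1]10__   (R,1)→(Q,0,L)
state=Q head=1 tape=_[1]010__   (Q,1)→(Q,1,R)
state=Q head=2 tape=_1[0]10__   (Q,0)→(R,0,R)
state=R head=3 tape=_10[1]0__   (R,1)→(Q,0,L)
state=Q head=2 tape=_1[0]00__   (Q,0)→(R,0,R)
state=R head=3 tape=_10[0]0__   (R,0)→(R,1,R)
state=R head=4 tape=_101[0]__   (R,0)→(R,1,R)
state=R head=5 tape=_1011[_]_   (R,_)→(Q,_,R)
state=Q head=6 tape=_1011_[_]
The non-blank tape span at halt is 1011.

1011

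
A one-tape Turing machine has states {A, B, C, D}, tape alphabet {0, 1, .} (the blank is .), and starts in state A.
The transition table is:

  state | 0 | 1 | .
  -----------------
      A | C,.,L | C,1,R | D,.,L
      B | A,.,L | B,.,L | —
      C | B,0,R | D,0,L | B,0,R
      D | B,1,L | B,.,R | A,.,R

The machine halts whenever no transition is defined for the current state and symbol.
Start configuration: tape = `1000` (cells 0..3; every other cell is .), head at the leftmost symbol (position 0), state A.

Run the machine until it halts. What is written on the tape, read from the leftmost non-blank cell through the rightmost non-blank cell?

0...0

state=A head=0 tape=.[1]000   (A,1)→(C,1,R)
state=C head=1 tape=.1[0]00   (C,0)→(B,0,R)
state=B head=2 tape=.10[0]0   (B,0)→(A,.,L)
state=A head=1 tape=.1[0].0   (A,0)→(C,.,L)
state=C head=0 tape=.[1]..0   (C,1)→(D,0,L)
state=D head=-1 tape=[.]0..0   (D,.)→(A,.,R)
state=A head=0 tape=.[0]..0   (A,0)→(C,.,L)
state=C head=-1 tape=[.]...0   (C,.)→(B,0,R)
state=B head=0 tape=0[.]..0
The non-blank tape span at halt is 0...0.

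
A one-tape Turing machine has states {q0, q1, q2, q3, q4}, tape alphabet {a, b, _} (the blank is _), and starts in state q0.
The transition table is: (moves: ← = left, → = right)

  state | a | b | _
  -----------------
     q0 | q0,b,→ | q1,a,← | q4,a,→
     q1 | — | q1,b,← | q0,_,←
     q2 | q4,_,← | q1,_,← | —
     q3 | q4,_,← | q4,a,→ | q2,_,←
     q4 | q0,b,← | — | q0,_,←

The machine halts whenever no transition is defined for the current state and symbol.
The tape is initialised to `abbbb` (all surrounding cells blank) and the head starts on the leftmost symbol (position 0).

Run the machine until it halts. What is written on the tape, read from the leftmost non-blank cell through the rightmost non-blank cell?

state=q0 head=0 tape=__[a]bbbb   (q0,a)→(q0,b,→)
state=q0 head=1 tape=__b[b]bbb   (q0,b)→(q1,a,←)
state=q1 head=0 tape=__[b]abbb   (q1,b)→(q1,b,←)
state=q1 head=-1 tape=_[_]babbb   (q1,_)→(q0,_,←)
state=q0 head=-2 tape=[_]_babbb   (q0,_)→(q4,a,→)
state=q4 head=-1 tape=a[_]babbb   (q4,_)→(q0,_,←)
state=q0 head=-2 tape=[a]_babbb   (q0,a)→(q0,b,→)
state=q0 head=-1 tape=b[_]babbb   (q0,_)→(q4,a,→)
state=q4 head=0 tape=ba[b]abbb
The non-blank tape span at halt is bababbb.

bababbb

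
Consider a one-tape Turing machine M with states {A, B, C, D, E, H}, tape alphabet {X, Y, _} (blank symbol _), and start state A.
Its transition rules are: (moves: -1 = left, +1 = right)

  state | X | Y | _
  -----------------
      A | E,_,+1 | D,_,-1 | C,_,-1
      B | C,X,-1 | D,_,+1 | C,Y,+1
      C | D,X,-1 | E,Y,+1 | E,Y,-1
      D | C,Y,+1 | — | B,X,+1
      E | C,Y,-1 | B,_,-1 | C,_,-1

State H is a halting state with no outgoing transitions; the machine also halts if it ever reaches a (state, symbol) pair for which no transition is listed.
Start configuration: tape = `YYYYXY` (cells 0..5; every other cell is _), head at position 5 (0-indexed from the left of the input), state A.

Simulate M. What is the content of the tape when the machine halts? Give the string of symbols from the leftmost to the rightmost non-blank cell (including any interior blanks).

A | YYYYX[Y]___   read Y → write _, move -1, go to D
D | YYYY[X]____   read X → write Y, move +1, go to C
C | YYYYY[_]___   read _ → write Y, move -1, go to E
E | YYYY[Y]Y___   read Y → write _, move -1, go to B
B | YYY[Y]_Y___   read Y → write _, move +1, go to D
D | YYY_[_]Y___   read _ → write X, move +1, go to B
B | YYY_X[Y]___   read Y → write _, move +1, go to D
D | YYY_X_[_]__   read _ → write X, move +1, go to B
B | YYY_X_X[_]_   read _ → write Y, move +1, go to C
C | YYY_X_XY[_]   read _ → write Y, move -1, go to E
E | YYY_X_X[Y]Y   read Y → write _, move -1, go to B
B | YYY_X_[X]_Y   read X → write X, move -1, go to C
C | YYY_X[_]X_Y   read _ → write Y, move -1, go to E
E | YYY_[X]YX_Y   read X → write Y, move -1, go to C
C | YYY[_]YYX_Y   read _ → write Y, move -1, go to E
E | YY[Y]YYYX_Y   read Y → write _, move -1, go to B
B | Y[Y]_YYYX_Y   read Y → write _, move +1, go to D
D | Y_[_]YYYX_Y   read _ → write X, move +1, go to B
B | Y_X[Y]YYX_Y   read Y → write _, move +1, go to D
D | Y_X_[Y]YX_Y
The non-blank tape span at halt is Y_X_YYX_Y.

Y_X_YYX_Y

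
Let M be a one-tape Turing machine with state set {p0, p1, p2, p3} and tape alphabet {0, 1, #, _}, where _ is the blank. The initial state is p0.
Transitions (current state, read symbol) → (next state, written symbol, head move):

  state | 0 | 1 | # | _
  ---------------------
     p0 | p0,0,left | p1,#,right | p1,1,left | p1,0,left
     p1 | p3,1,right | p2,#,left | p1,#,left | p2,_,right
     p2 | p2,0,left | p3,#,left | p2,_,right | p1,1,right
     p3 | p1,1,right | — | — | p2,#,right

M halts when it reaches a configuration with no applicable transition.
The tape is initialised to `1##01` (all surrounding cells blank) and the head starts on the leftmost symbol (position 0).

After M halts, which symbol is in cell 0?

_

p0 | _[1]##01   read 1 → write #, move right, go to p1
p1 | _#[#]#01   read # → write #, move left, go to p1
p1 | _[#]##01   read # → write #, move left, go to p1
p1 | [_]###01   read _ → write _, move right, go to p2
p2 | _[#]##01   read # → write _, move right, go to p2
p2 | __[#]#01   read # → write _, move right, go to p2
p2 | ___[#]01   read # → write _, move right, go to p2
p2 | ____[0]1   read 0 → write 0, move left, go to p2
p2 | ___[_]01   read _ → write 1, move right, go to p1
p1 | ___1[0]1   read 0 → write 1, move right, go to p3
p3 | ___11[1]
Cell 0 holds _ when M halts.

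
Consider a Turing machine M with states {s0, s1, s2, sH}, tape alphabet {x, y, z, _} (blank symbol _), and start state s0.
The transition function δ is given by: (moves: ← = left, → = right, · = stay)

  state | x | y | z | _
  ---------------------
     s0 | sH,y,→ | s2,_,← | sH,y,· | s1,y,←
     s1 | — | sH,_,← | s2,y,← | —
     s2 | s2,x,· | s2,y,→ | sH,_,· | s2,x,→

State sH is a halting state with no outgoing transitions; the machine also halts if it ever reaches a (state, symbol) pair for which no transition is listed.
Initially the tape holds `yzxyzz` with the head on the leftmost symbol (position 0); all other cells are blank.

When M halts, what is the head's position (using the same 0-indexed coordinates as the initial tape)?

s0 | _[y]zxyzz   read y → write _, move ←, go to s2
s2 | [_]_zxyzz   read _ → write x, move →, go to s2
s2 | x[_]zxyzz   read _ → write x, move →, go to s2
s2 | xx[z]xyzz   read z → write _, move ·, go to sH
sH | xx[_]xyzz
At halt the head is at cell 1.

1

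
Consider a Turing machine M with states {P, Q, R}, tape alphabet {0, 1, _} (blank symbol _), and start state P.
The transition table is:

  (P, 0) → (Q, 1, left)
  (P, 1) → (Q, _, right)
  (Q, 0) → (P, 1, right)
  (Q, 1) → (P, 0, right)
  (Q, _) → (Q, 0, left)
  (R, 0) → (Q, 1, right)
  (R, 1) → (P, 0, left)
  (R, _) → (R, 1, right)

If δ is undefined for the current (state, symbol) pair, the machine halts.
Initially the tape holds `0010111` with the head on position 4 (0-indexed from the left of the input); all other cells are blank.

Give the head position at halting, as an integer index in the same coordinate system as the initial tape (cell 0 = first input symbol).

P | 0010[1]11__   read 1 → write _, move right, go to Q
Q | 0010_[1]1__   read 1 → write 0, move right, go to P
P | 0010_0[1]__   read 1 → write _, move right, go to Q
Q | 0010_0_[_]_   read _ → write 0, move left, go to Q
Q | 0010_0[_]0_   read _ → write 0, move left, go to Q
Q | 0010_[0]00_   read 0 → write 1, move right, go to P
P | 0010_1[0]0_   read 0 → write 1, move left, go to Q
Q | 0010_[1]10_   read 1 → write 0, move right, go to P
P | 0010_0[1]0_   read 1 → write _, move right, go to Q
Q | 0010_0_[0]_   read 0 → write 1, move right, go to P
P | 0010_0_1[_]
At halt the head is at cell 8.

8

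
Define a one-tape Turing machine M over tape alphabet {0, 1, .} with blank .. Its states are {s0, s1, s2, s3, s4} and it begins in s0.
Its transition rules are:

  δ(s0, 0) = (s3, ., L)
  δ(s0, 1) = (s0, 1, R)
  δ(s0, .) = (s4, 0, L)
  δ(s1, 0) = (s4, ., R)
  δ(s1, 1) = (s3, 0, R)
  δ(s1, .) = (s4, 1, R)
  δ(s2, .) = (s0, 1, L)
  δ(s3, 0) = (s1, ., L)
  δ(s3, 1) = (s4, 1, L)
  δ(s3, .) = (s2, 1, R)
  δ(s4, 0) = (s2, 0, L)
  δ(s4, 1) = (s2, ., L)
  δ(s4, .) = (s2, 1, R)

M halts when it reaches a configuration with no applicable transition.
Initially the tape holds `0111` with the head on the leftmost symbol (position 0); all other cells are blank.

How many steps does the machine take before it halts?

10

s0 | .[0]111.   read 0 → write ., move L, go to s3
s3 | [.].111.   read . → write 1, move R, go to s2
s2 | 1[.]111.   read . → write 1, move L, go to s0
s0 | [1]1111.   read 1 → write 1, move R, go to s0
s0 | 1[1]111.   read 1 → write 1, move R, go to s0
s0 | 11[1]11.   read 1 → write 1, move R, go to s0
s0 | 111[1]1.   read 1 → write 1, move R, go to s0
s0 | 1111[1].   read 1 → write 1, move R, go to s0
s0 | 11111[.]   read . → write 0, move L, go to s4
s4 | 1111[1]0   read 1 → write ., move L, go to s2
s2 | 111[1].0
M halts after 10 transitions.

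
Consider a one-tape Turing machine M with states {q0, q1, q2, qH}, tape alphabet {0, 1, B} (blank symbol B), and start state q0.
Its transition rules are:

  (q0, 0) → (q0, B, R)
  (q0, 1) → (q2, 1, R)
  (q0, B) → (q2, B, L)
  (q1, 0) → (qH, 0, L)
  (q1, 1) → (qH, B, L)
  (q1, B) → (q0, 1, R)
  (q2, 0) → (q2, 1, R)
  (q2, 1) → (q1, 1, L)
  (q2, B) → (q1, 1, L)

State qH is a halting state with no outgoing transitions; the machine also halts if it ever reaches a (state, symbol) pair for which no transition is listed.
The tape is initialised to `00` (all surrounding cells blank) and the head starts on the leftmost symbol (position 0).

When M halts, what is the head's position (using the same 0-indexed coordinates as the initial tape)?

0

state=q0 head=0 tape=[0]0B   (q0,0)→(q0,B,R)
state=q0 head=1 tape=B[0]B   (q0,0)→(q0,B,R)
state=q0 head=2 tape=BB[B]   (q0,B)→(q2,B,L)
state=q2 head=1 tape=B[B]B   (q2,B)→(q1,1,L)
state=q1 head=0 tape=[B]1B   (q1,B)→(q0,1,R)
state=q0 head=1 tape=1[1]B   (q0,1)→(q2,1,R)
state=q2 head=2 tape=11[B]   (q2,B)→(q1,1,L)
state=q1 head=1 tape=1[1]1   (q1,1)→(qH,B,L)
state=qH head=0 tape=[1]B1
At halt the head is at cell 0.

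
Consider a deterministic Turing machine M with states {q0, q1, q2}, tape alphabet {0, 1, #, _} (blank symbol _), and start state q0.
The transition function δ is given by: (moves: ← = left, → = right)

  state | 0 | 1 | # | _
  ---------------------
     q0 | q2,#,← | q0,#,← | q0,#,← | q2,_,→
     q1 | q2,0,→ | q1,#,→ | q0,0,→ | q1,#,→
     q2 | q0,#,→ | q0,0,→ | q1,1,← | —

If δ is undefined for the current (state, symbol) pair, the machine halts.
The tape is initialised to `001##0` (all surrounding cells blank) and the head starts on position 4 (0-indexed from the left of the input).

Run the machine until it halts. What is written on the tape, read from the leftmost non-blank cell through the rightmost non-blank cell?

q0 | __001#[#]0   read # → write #, move ←, go to q0
q0 | __001[#]#0   read # → write #, move ←, go to q0
q0 | __00[1]##0   read 1 → write #, move ←, go to q0
q0 | __0[0]###0   read 0 → write #, move ←, go to q2
q2 | __[0]####0   read 0 → write #, move →, go to q0
q0 | __#[#]###0   read # → write #, move ←, go to q0
q0 | __[#]####0   read # → write #, move ←, go to q0
q0 | _[_]#####0   read _ → write _, move →, go to q2
q2 | __[#]####0   read # → write 1, move ←, go to q1
q1 | _[_]1####0   read _ → write #, move →, go to q1
q1 | _#[1]####0   read 1 → write #, move →, go to q1
q1 | _##[#]###0   read # → write 0, move →, go to q0
q0 | _##0[#]##0   read # → write #, move ←, go to q0
q0 | _##[0]###0   read 0 → write #, move ←, go to q2
q2 | _#[#]####0   read # → write 1, move ←, go to q1
q1 | _[#]1####0   read # → write 0, move →, go to q0
q0 | _0[1]####0   read 1 → write #, move ←, go to q0
q0 | _[0]#####0   read 0 → write #, move ←, go to q2
q2 | [_]######0
The non-blank tape span at halt is ######0.

######0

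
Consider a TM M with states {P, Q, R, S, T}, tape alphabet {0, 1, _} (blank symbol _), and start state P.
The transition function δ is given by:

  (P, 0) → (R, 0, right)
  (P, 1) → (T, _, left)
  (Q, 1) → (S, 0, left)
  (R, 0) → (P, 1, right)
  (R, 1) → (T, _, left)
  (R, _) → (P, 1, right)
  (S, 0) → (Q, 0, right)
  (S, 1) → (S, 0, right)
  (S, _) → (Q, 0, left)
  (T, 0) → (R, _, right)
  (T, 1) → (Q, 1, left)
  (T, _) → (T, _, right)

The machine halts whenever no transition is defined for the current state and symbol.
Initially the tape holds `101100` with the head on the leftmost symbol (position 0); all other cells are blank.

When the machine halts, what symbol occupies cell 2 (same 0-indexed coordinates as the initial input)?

state=P head=0 tape=_[1]01100   (P,1)→(T,_,left)
state=T head=-1 tape=[_]_01100   (T,_)→(T,_,right)
state=T head=0 tape=_[_]01100   (T,_)→(T,_,right)
state=T head=1 tape=__[0]1100   (T,0)→(R,_,right)
state=R head=2 tape=___[1]100   (R,1)→(T,_,left)
state=T head=1 tape=__[_]_100   (T,_)→(T,_,right)
state=T head=2 tape=___[_]100   (T,_)→(T,_,right)
state=T head=3 tape=____[1]00   (T,1)→(Q,1,left)
state=Q head=2 tape=___[_]100
Cell 2 holds _ when M halts.

_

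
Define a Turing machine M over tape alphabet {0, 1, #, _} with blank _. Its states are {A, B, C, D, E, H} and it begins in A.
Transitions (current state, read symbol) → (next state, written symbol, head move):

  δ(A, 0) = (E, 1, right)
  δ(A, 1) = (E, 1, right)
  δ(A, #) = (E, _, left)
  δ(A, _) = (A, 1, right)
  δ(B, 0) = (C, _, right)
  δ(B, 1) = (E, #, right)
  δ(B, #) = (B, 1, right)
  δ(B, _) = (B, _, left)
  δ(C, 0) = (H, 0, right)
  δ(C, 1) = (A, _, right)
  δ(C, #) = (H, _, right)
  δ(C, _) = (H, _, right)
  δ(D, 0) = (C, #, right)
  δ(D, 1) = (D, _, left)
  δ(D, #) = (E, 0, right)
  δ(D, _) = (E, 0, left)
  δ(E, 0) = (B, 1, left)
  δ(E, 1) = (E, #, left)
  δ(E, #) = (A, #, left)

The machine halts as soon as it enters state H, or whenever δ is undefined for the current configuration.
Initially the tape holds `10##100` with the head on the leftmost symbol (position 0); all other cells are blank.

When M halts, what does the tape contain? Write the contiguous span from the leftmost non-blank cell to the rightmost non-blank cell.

state=A head=0 tape=__[1]0##100   (A,1)→(E,1,right)
state=E head=1 tape=__1[0]##100   (E,0)→(B,1,left)
state=B head=0 tape=__[1]1##100   (B,1)→(E,#,right)
state=E head=1 tape=__#[1]##100   (E,1)→(E,#,left)
state=E head=0 tape=__[#]###100   (E,#)→(A,#,left)
state=A head=-1 tape=_[_]####100   (A,_)→(A,1,right)
state=A head=0 tape=_1[#]###100   (A,#)→(E,_,left)
state=E head=-1 tape=_[1]_###100   (E,1)→(E,#,left)
state=E head=-2 tape=[_]#_###100
The non-blank tape span at halt is #_###100.

#_###100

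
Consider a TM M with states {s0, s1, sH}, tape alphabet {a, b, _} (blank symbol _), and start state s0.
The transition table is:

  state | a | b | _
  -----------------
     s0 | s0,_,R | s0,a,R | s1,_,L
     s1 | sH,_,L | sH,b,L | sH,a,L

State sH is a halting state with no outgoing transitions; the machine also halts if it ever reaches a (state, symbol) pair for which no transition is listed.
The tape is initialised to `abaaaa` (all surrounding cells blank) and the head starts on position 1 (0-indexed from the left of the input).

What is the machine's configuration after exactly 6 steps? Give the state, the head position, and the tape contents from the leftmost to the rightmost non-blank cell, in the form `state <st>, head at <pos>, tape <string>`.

state s1, head at 5, tape aa

s0 | a[b]aaaa_   read b → write a, move R, go to s0
s0 | aa[a]aaa_   read a → write _, move R, go to s0
s0 | aa_[a]aa_   read a → write _, move R, go to s0
s0 | aa__[a]a_   read a → write _, move R, go to s0
s0 | aa___[a]_   read a → write _, move R, go to s0
s0 | aa____[_]   read _ → write _, move L, go to s1
s1 | aa___[_]_
After 6 steps: state s1, head at 5, tape aa.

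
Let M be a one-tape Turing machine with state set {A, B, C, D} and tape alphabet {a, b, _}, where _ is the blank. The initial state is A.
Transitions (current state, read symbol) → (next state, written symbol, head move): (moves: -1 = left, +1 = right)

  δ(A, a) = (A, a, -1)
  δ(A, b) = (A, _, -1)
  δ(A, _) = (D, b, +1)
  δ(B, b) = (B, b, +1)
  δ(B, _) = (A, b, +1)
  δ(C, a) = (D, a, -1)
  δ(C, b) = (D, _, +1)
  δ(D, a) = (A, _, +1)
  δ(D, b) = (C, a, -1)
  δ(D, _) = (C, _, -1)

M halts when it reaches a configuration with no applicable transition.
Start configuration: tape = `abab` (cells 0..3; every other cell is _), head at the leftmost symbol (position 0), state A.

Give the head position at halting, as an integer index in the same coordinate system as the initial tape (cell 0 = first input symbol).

0

state=A head=0 tape=_[a]bab   (A,a)→(A,a,-1)
state=A head=-1 tape=[_]abab   (A,_)→(D,b,+1)
state=D head=0 tape=b[a]bab   (D,a)→(A,_,+1)
state=A head=1 tape=b_[b]ab   (A,b)→(A,_,-1)
state=A head=0 tape=b[_]_ab   (A,_)→(D,b,+1)
state=D head=1 tape=bb[_]ab   (D,_)→(C,_,-1)
state=C head=0 tape=b[b]_ab   (C,b)→(D,_,+1)
state=D head=1 tape=b_[_]ab   (D,_)→(C,_,-1)
state=C head=0 tape=b[_]_ab
At halt the head is at cell 0.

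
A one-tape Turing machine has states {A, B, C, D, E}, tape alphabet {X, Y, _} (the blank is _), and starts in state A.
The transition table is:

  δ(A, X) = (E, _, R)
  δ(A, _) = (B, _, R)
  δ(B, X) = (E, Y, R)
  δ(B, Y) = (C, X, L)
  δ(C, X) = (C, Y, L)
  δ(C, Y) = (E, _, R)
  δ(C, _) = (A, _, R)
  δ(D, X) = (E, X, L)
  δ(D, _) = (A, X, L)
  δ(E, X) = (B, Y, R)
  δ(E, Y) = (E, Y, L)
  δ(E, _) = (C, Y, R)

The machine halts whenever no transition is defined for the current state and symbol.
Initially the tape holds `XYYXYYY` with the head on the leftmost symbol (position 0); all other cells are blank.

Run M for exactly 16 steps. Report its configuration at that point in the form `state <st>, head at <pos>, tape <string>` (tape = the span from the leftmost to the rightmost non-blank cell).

state E, head at 6, tape YY____X

state=A head=0 tape=[X]YYXYYY   (A,X)→(E,_,R)
state=E head=1 tape=_[Y]YXYYY   (E,Y)→(E,Y,L)
state=E head=0 tape=[_]YYXYYY   (E,_)→(C,Y,R)
state=C head=1 tape=Y[Y]YXYYY   (C,Y)→(E,_,R)
state=E head=2 tape=Y_[Y]XYYY   (E,Y)→(E,Y,L)
state=E head=1 tape=Y[_]YXYYY   (E,_)→(C,Y,R)
state=C head=2 tape=YY[Y]XYYY   (C,Y)→(E,_,R)
state=E head=3 tape=YY_[X]YYY   (E,X)→(B,Y,R)
state=B head=4 tape=YY_Y[Y]YY   (B,Y)→(C,X,L)
state=C head=3 tape=YY_[Y]XYY   (C,Y)→(E,_,R)
state=E head=4 tape=YY__[X]YY   (E,X)→(B,Y,R)
state=B head=5 tape=YY__Y[Y]Y   (B,Y)→(C,X,L)
state=C head=4 tape=YY__[Y]XY   (C,Y)→(E,_,R)
state=E head=5 tape=YY___[X]Y   (E,X)→(B,Y,R)
state=B head=6 tape=YY___Y[Y]   (B,Y)→(C,X,L)
state=C head=5 tape=YY___[Y]X   (C,Y)→(E,_,R)
state=E head=6 tape=YY____[X]
After 16 steps: state E, head at 6, tape YY____X.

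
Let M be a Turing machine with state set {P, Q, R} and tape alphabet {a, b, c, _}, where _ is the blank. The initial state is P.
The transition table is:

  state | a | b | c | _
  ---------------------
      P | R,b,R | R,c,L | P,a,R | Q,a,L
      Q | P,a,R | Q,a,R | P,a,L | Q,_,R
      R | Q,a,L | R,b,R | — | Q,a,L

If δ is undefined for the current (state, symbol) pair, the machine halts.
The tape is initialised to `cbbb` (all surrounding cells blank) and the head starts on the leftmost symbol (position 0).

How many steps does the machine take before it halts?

P | _[c]bbb   read c → write a, move R, go to P
P | _a[b]bb   read b → write c, move L, go to R
R | _[a]cbb   read a → write a, move L, go to Q
Q | [_]acbb   read _ → write _, move R, go to Q
Q | _[a]cbb   read a → write a, move R, go to P
P | _a[c]bb   read c → write a, move R, go to P
P | _aa[b]b   read b → write c, move L, go to R
R | _a[a]cb   read a → write a, move L, go to Q
Q | _[a]acb   read a → write a, move R, go to P
P | _a[a]cb   read a → write b, move R, go to R
R | _ab[c]b
M halts after 10 transitions.

10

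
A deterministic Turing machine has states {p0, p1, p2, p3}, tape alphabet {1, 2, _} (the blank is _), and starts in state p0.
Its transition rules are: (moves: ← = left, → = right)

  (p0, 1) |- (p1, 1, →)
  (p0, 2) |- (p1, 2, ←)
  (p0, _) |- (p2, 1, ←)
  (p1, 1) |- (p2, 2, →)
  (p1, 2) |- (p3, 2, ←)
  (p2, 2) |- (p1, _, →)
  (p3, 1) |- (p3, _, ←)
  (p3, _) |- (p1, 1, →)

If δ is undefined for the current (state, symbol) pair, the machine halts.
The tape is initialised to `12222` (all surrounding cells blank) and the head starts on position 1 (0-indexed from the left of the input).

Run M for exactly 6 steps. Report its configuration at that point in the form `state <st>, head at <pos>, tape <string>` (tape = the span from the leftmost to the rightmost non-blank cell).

state=p0 head=1 tape=1[2]222   (p0,2)→(p1,2,←)
state=p1 head=0 tape=[1]2222   (p1,1)→(p2,2,→)
state=p2 head=1 tape=2[2]222   (p2,2)→(p1,_,→)
state=p1 head=2 tape=2_[2]22   (p1,2)→(p3,2,←)
state=p3 head=1 tape=2[_]222   (p3,_)→(p1,1,→)
state=p1 head=2 tape=21[2]22   (p1,2)→(p3,2,←)
state=p3 head=1 tape=2[1]222
After 6 steps: state p3, head at 1, tape 21222.

state p3, head at 1, tape 21222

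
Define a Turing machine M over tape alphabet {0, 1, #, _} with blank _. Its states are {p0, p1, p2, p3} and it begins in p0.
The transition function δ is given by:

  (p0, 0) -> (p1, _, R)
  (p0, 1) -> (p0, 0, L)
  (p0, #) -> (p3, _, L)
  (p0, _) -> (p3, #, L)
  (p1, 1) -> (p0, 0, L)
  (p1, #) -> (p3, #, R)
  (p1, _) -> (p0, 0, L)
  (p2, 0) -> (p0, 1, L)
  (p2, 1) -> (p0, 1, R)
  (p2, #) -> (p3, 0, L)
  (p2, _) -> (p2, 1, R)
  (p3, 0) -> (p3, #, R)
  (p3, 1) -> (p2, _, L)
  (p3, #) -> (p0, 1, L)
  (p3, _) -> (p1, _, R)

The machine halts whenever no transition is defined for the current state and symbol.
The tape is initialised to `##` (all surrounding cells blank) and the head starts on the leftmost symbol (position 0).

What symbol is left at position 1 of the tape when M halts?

p0 | ___[#]#   read # → write _, move L, go to p3
p3 | __[_]_#   read _ → write _, move R, go to p1
p1 | ___[_]#   read _ → write 0, move L, go to p0
p0 | __[_]0#   read _ → write #, move L, go to p3
p3 | _[_]#0#   read _ → write _, move R, go to p1
p1 | __[#]0#   read # → write #, move R, go to p3
p3 | __#[0]#   read 0 → write #, move R, go to p3
p3 | __##[#]   read # → write 1, move L, go to p0
p0 | __#[#]1   read # → write _, move L, go to p3
p3 | __[#]_1   read # → write 1, move L, go to p0
p0 | _[_]1_1   read _ → write #, move L, go to p3
p3 | [_]#1_1   read _ → write _, move R, go to p1
p1 | _[#]1_1   read # → write #, move R, go to p3
p3 | _#[1]_1   read 1 → write _, move L, go to p2
p2 | _[#]__1   read # → write 0, move L, go to p3
p3 | [_]0__1   read _ → write _, move R, go to p1
p1 | _[0]__1
Cell 1 holds 1 when M halts.

1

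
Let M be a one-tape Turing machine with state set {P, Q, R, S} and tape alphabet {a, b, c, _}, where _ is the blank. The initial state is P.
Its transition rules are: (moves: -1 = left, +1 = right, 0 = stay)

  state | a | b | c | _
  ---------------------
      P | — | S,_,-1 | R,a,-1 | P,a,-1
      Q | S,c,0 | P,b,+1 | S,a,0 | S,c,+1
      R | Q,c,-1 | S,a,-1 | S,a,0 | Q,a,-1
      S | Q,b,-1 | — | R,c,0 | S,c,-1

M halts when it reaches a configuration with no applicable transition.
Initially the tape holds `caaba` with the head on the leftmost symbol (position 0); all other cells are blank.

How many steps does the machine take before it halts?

P | ___[c]aaba   read c → write a, move -1, go to R
R | __[_]aaaba   read _ → write a, move -1, go to Q
Q | _[_]aaaaba   read _ → write c, move +1, go to S
S | _c[a]aaaba   read a → write b, move -1, go to Q
Q | _[c]baaaba   read c → write a, move 0, go to S
S | _[a]baaaba   read a → write b, move -1, go to Q
Q | [_]bbaaaba   read _ → write c, move +1, go to S
S | c[b]baaaba
M halts after 7 transitions.

7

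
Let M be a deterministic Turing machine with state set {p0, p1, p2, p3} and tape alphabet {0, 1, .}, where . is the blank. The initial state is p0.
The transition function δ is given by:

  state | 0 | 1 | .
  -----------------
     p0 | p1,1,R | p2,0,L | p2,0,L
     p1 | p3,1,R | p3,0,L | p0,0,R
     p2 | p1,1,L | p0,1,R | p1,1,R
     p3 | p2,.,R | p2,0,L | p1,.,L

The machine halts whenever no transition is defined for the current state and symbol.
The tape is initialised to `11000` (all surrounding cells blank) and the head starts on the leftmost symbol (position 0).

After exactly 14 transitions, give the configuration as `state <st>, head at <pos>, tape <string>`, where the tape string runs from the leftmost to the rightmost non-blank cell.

p0 | .[1]1000   read 1 → write 0, move L, go to p2
p2 | [.]01000   read . → write 1, move R, go to p1
p1 | 1[0]1000   read 0 → write 1, move R, go to p3
p3 | 11[1]000   read 1 → write 0, move L, go to p2
p2 | 1[1]0000   read 1 → write 1, move R, go to p0
p0 | 11[0]000   read 0 → write 1, move R, go to p1
p1 | 111[0]00   read 0 → write 1, move R, go to p3
p3 | 1111[0]0   read 0 → write ., move R, go to p2
p2 | 1111.[0]   read 0 → write 1, move L, go to p1
p1 | 1111[.]1   read . → write 0, move R, go to p0
p0 | 11110[1]   read 1 → write 0, move L, go to p2
p2 | 1111[0]0   read 0 → write 1, move L, go to p1
p1 | 111[1]10   read 1 → write 0, move L, go to p3
p3 | 11[1]010   read 1 → write 0, move L, go to p2
p2 | 1[1]0010
After 14 steps: state p2, head at 0, tape 110010.

state p2, head at 0, tape 110010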